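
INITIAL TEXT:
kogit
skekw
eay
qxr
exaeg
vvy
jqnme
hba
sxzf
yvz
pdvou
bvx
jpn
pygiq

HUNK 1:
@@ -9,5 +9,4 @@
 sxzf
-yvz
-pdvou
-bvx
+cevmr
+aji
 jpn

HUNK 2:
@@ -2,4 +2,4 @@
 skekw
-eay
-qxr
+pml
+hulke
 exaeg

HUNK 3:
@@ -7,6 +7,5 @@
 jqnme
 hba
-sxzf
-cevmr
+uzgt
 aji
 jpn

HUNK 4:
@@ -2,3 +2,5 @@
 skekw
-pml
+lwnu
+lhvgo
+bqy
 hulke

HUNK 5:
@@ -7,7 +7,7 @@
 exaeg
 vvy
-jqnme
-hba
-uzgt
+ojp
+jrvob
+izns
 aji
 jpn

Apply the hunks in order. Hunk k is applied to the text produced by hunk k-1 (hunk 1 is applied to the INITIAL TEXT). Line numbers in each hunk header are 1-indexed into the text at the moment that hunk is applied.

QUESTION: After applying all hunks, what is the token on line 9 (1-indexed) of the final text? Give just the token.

Answer: ojp

Derivation:
Hunk 1: at line 9 remove [yvz,pdvou,bvx] add [cevmr,aji] -> 13 lines: kogit skekw eay qxr exaeg vvy jqnme hba sxzf cevmr aji jpn pygiq
Hunk 2: at line 2 remove [eay,qxr] add [pml,hulke] -> 13 lines: kogit skekw pml hulke exaeg vvy jqnme hba sxzf cevmr aji jpn pygiq
Hunk 3: at line 7 remove [sxzf,cevmr] add [uzgt] -> 12 lines: kogit skekw pml hulke exaeg vvy jqnme hba uzgt aji jpn pygiq
Hunk 4: at line 2 remove [pml] add [lwnu,lhvgo,bqy] -> 14 lines: kogit skekw lwnu lhvgo bqy hulke exaeg vvy jqnme hba uzgt aji jpn pygiq
Hunk 5: at line 7 remove [jqnme,hba,uzgt] add [ojp,jrvob,izns] -> 14 lines: kogit skekw lwnu lhvgo bqy hulke exaeg vvy ojp jrvob izns aji jpn pygiq
Final line 9: ojp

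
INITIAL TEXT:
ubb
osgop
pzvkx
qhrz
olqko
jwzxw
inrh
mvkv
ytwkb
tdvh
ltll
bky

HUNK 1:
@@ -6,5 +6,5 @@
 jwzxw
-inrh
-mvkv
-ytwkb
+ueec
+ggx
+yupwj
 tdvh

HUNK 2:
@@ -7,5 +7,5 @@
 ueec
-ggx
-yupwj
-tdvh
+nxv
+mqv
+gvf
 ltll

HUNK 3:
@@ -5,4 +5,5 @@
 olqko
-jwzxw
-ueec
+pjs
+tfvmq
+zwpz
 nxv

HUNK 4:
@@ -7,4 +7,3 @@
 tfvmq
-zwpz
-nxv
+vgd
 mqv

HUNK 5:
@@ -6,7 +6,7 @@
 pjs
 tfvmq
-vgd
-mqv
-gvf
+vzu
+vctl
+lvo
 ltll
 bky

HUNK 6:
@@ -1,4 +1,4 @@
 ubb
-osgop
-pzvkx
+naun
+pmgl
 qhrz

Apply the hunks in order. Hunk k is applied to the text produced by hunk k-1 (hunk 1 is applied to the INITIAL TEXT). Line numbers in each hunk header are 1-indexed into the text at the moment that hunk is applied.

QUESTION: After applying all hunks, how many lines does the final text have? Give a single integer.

Answer: 12

Derivation:
Hunk 1: at line 6 remove [inrh,mvkv,ytwkb] add [ueec,ggx,yupwj] -> 12 lines: ubb osgop pzvkx qhrz olqko jwzxw ueec ggx yupwj tdvh ltll bky
Hunk 2: at line 7 remove [ggx,yupwj,tdvh] add [nxv,mqv,gvf] -> 12 lines: ubb osgop pzvkx qhrz olqko jwzxw ueec nxv mqv gvf ltll bky
Hunk 3: at line 5 remove [jwzxw,ueec] add [pjs,tfvmq,zwpz] -> 13 lines: ubb osgop pzvkx qhrz olqko pjs tfvmq zwpz nxv mqv gvf ltll bky
Hunk 4: at line 7 remove [zwpz,nxv] add [vgd] -> 12 lines: ubb osgop pzvkx qhrz olqko pjs tfvmq vgd mqv gvf ltll bky
Hunk 5: at line 6 remove [vgd,mqv,gvf] add [vzu,vctl,lvo] -> 12 lines: ubb osgop pzvkx qhrz olqko pjs tfvmq vzu vctl lvo ltll bky
Hunk 6: at line 1 remove [osgop,pzvkx] add [naun,pmgl] -> 12 lines: ubb naun pmgl qhrz olqko pjs tfvmq vzu vctl lvo ltll bky
Final line count: 12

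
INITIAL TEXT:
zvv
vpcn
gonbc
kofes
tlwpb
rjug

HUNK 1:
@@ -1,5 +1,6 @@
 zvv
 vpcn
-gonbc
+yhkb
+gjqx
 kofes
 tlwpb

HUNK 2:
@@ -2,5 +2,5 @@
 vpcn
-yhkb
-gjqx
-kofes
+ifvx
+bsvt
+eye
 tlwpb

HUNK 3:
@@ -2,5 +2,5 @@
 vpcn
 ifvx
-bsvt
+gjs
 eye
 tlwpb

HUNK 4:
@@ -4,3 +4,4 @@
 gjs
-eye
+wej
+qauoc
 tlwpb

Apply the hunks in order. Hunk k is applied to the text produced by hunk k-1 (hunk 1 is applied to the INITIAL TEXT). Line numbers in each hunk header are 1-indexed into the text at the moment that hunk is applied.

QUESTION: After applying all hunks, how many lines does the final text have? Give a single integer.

Hunk 1: at line 1 remove [gonbc] add [yhkb,gjqx] -> 7 lines: zvv vpcn yhkb gjqx kofes tlwpb rjug
Hunk 2: at line 2 remove [yhkb,gjqx,kofes] add [ifvx,bsvt,eye] -> 7 lines: zvv vpcn ifvx bsvt eye tlwpb rjug
Hunk 3: at line 2 remove [bsvt] add [gjs] -> 7 lines: zvv vpcn ifvx gjs eye tlwpb rjug
Hunk 4: at line 4 remove [eye] add [wej,qauoc] -> 8 lines: zvv vpcn ifvx gjs wej qauoc tlwpb rjug
Final line count: 8

Answer: 8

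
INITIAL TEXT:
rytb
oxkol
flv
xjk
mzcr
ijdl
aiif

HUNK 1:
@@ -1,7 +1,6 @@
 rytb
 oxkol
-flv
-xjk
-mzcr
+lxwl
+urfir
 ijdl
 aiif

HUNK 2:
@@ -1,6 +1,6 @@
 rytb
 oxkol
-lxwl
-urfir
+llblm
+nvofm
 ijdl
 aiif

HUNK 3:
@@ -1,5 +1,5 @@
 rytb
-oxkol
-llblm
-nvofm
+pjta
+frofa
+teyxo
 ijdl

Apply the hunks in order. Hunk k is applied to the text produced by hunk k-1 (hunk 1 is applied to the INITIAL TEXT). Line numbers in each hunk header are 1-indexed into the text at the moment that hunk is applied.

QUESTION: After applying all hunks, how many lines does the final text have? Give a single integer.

Hunk 1: at line 1 remove [flv,xjk,mzcr] add [lxwl,urfir] -> 6 lines: rytb oxkol lxwl urfir ijdl aiif
Hunk 2: at line 1 remove [lxwl,urfir] add [llblm,nvofm] -> 6 lines: rytb oxkol llblm nvofm ijdl aiif
Hunk 3: at line 1 remove [oxkol,llblm,nvofm] add [pjta,frofa,teyxo] -> 6 lines: rytb pjta frofa teyxo ijdl aiif
Final line count: 6

Answer: 6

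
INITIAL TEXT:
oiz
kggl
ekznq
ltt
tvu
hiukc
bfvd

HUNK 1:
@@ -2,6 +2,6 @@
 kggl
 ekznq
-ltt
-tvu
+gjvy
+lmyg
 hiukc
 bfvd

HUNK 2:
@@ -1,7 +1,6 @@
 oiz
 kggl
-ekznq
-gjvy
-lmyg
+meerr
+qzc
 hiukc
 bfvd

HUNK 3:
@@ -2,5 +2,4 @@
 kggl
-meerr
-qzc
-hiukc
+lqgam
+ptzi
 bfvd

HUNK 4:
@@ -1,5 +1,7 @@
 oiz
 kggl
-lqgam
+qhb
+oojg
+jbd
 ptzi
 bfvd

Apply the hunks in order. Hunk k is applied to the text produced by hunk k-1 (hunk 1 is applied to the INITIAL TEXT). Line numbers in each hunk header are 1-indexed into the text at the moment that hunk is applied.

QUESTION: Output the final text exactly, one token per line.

Answer: oiz
kggl
qhb
oojg
jbd
ptzi
bfvd

Derivation:
Hunk 1: at line 2 remove [ltt,tvu] add [gjvy,lmyg] -> 7 lines: oiz kggl ekznq gjvy lmyg hiukc bfvd
Hunk 2: at line 1 remove [ekznq,gjvy,lmyg] add [meerr,qzc] -> 6 lines: oiz kggl meerr qzc hiukc bfvd
Hunk 3: at line 2 remove [meerr,qzc,hiukc] add [lqgam,ptzi] -> 5 lines: oiz kggl lqgam ptzi bfvd
Hunk 4: at line 1 remove [lqgam] add [qhb,oojg,jbd] -> 7 lines: oiz kggl qhb oojg jbd ptzi bfvd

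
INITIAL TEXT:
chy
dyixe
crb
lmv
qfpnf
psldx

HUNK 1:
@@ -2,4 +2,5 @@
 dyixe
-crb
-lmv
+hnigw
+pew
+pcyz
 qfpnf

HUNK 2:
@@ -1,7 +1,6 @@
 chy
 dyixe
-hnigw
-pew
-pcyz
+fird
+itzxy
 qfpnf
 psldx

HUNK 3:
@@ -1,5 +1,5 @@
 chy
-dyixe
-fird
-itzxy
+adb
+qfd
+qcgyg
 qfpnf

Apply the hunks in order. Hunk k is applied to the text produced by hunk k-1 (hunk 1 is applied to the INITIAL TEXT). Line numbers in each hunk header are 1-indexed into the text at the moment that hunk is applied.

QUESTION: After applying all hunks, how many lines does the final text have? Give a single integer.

Hunk 1: at line 2 remove [crb,lmv] add [hnigw,pew,pcyz] -> 7 lines: chy dyixe hnigw pew pcyz qfpnf psldx
Hunk 2: at line 1 remove [hnigw,pew,pcyz] add [fird,itzxy] -> 6 lines: chy dyixe fird itzxy qfpnf psldx
Hunk 3: at line 1 remove [dyixe,fird,itzxy] add [adb,qfd,qcgyg] -> 6 lines: chy adb qfd qcgyg qfpnf psldx
Final line count: 6

Answer: 6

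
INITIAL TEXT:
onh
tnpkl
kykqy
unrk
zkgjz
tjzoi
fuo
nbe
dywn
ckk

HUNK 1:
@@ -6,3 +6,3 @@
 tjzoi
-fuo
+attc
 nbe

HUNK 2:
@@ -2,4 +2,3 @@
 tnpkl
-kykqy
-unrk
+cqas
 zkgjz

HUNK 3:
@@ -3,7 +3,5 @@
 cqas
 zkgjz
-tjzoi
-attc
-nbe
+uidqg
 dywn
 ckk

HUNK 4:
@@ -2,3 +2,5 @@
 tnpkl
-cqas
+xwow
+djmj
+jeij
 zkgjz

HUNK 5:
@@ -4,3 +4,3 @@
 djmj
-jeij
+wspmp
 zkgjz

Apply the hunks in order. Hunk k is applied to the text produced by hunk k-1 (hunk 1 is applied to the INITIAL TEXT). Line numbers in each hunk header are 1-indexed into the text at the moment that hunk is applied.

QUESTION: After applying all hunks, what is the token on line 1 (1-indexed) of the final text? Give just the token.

Answer: onh

Derivation:
Hunk 1: at line 6 remove [fuo] add [attc] -> 10 lines: onh tnpkl kykqy unrk zkgjz tjzoi attc nbe dywn ckk
Hunk 2: at line 2 remove [kykqy,unrk] add [cqas] -> 9 lines: onh tnpkl cqas zkgjz tjzoi attc nbe dywn ckk
Hunk 3: at line 3 remove [tjzoi,attc,nbe] add [uidqg] -> 7 lines: onh tnpkl cqas zkgjz uidqg dywn ckk
Hunk 4: at line 2 remove [cqas] add [xwow,djmj,jeij] -> 9 lines: onh tnpkl xwow djmj jeij zkgjz uidqg dywn ckk
Hunk 5: at line 4 remove [jeij] add [wspmp] -> 9 lines: onh tnpkl xwow djmj wspmp zkgjz uidqg dywn ckk
Final line 1: onh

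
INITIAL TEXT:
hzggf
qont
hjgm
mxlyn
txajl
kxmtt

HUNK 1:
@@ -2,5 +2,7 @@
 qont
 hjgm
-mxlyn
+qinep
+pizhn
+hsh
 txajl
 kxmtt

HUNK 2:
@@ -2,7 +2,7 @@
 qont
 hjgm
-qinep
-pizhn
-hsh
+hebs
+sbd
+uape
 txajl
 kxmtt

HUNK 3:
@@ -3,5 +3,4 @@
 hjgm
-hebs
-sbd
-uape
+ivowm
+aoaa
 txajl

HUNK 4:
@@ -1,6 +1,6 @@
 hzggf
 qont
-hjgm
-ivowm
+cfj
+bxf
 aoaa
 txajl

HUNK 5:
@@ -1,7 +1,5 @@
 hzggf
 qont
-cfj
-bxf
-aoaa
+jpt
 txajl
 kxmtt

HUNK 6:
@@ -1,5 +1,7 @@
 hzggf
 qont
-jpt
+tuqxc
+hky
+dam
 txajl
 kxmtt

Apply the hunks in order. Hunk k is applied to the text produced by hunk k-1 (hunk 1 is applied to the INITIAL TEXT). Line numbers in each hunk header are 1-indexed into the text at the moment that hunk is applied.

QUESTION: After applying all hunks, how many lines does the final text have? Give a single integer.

Hunk 1: at line 2 remove [mxlyn] add [qinep,pizhn,hsh] -> 8 lines: hzggf qont hjgm qinep pizhn hsh txajl kxmtt
Hunk 2: at line 2 remove [qinep,pizhn,hsh] add [hebs,sbd,uape] -> 8 lines: hzggf qont hjgm hebs sbd uape txajl kxmtt
Hunk 3: at line 3 remove [hebs,sbd,uape] add [ivowm,aoaa] -> 7 lines: hzggf qont hjgm ivowm aoaa txajl kxmtt
Hunk 4: at line 1 remove [hjgm,ivowm] add [cfj,bxf] -> 7 lines: hzggf qont cfj bxf aoaa txajl kxmtt
Hunk 5: at line 1 remove [cfj,bxf,aoaa] add [jpt] -> 5 lines: hzggf qont jpt txajl kxmtt
Hunk 6: at line 1 remove [jpt] add [tuqxc,hky,dam] -> 7 lines: hzggf qont tuqxc hky dam txajl kxmtt
Final line count: 7

Answer: 7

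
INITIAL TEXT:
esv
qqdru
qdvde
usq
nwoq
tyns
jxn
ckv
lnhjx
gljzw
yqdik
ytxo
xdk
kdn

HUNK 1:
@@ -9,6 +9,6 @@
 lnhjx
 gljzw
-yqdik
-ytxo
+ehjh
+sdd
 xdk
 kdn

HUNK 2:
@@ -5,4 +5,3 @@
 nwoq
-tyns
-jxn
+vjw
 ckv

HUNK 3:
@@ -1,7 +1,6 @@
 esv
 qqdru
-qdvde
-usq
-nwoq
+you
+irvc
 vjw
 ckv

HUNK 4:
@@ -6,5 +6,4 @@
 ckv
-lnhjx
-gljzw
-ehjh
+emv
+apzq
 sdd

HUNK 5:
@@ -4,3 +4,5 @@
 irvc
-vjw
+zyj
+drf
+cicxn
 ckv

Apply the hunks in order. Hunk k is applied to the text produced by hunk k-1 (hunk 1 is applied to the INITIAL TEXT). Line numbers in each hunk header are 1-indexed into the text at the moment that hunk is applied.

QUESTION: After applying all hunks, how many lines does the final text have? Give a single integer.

Answer: 13

Derivation:
Hunk 1: at line 9 remove [yqdik,ytxo] add [ehjh,sdd] -> 14 lines: esv qqdru qdvde usq nwoq tyns jxn ckv lnhjx gljzw ehjh sdd xdk kdn
Hunk 2: at line 5 remove [tyns,jxn] add [vjw] -> 13 lines: esv qqdru qdvde usq nwoq vjw ckv lnhjx gljzw ehjh sdd xdk kdn
Hunk 3: at line 1 remove [qdvde,usq,nwoq] add [you,irvc] -> 12 lines: esv qqdru you irvc vjw ckv lnhjx gljzw ehjh sdd xdk kdn
Hunk 4: at line 6 remove [lnhjx,gljzw,ehjh] add [emv,apzq] -> 11 lines: esv qqdru you irvc vjw ckv emv apzq sdd xdk kdn
Hunk 5: at line 4 remove [vjw] add [zyj,drf,cicxn] -> 13 lines: esv qqdru you irvc zyj drf cicxn ckv emv apzq sdd xdk kdn
Final line count: 13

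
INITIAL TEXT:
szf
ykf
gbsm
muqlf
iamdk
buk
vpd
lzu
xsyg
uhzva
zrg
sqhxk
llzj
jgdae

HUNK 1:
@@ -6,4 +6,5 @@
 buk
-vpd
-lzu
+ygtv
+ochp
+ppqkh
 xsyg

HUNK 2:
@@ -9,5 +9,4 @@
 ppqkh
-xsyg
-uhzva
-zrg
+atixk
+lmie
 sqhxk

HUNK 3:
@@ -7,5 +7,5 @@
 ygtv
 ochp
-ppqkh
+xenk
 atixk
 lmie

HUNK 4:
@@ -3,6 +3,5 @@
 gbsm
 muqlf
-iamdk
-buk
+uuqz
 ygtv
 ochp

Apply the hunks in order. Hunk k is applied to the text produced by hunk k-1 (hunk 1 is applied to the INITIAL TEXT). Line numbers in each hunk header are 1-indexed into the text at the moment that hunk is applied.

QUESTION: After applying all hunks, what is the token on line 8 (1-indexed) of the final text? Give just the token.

Hunk 1: at line 6 remove [vpd,lzu] add [ygtv,ochp,ppqkh] -> 15 lines: szf ykf gbsm muqlf iamdk buk ygtv ochp ppqkh xsyg uhzva zrg sqhxk llzj jgdae
Hunk 2: at line 9 remove [xsyg,uhzva,zrg] add [atixk,lmie] -> 14 lines: szf ykf gbsm muqlf iamdk buk ygtv ochp ppqkh atixk lmie sqhxk llzj jgdae
Hunk 3: at line 7 remove [ppqkh] add [xenk] -> 14 lines: szf ykf gbsm muqlf iamdk buk ygtv ochp xenk atixk lmie sqhxk llzj jgdae
Hunk 4: at line 3 remove [iamdk,buk] add [uuqz] -> 13 lines: szf ykf gbsm muqlf uuqz ygtv ochp xenk atixk lmie sqhxk llzj jgdae
Final line 8: xenk

Answer: xenk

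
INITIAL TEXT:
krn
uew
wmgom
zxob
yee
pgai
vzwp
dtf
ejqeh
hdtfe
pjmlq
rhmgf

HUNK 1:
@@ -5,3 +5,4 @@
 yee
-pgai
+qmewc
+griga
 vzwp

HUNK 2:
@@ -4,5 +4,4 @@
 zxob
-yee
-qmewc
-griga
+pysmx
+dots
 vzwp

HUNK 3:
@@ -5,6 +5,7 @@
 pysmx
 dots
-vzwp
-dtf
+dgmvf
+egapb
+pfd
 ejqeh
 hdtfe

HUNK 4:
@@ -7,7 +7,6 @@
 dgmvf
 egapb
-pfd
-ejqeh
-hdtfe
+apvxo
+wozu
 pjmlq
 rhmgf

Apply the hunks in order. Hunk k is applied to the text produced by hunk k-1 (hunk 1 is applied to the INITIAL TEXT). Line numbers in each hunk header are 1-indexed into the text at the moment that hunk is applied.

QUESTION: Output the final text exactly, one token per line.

Answer: krn
uew
wmgom
zxob
pysmx
dots
dgmvf
egapb
apvxo
wozu
pjmlq
rhmgf

Derivation:
Hunk 1: at line 5 remove [pgai] add [qmewc,griga] -> 13 lines: krn uew wmgom zxob yee qmewc griga vzwp dtf ejqeh hdtfe pjmlq rhmgf
Hunk 2: at line 4 remove [yee,qmewc,griga] add [pysmx,dots] -> 12 lines: krn uew wmgom zxob pysmx dots vzwp dtf ejqeh hdtfe pjmlq rhmgf
Hunk 3: at line 5 remove [vzwp,dtf] add [dgmvf,egapb,pfd] -> 13 lines: krn uew wmgom zxob pysmx dots dgmvf egapb pfd ejqeh hdtfe pjmlq rhmgf
Hunk 4: at line 7 remove [pfd,ejqeh,hdtfe] add [apvxo,wozu] -> 12 lines: krn uew wmgom zxob pysmx dots dgmvf egapb apvxo wozu pjmlq rhmgf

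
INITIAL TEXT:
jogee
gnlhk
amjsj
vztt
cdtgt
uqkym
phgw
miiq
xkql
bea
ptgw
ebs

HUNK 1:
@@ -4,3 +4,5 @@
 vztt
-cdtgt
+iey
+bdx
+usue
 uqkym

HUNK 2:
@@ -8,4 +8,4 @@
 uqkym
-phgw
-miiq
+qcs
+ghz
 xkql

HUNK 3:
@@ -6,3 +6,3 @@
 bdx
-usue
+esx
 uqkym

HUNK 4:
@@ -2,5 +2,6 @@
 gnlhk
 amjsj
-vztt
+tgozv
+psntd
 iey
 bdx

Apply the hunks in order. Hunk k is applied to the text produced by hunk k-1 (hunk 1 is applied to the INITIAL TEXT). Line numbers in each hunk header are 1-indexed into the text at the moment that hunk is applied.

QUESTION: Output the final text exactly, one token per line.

Hunk 1: at line 4 remove [cdtgt] add [iey,bdx,usue] -> 14 lines: jogee gnlhk amjsj vztt iey bdx usue uqkym phgw miiq xkql bea ptgw ebs
Hunk 2: at line 8 remove [phgw,miiq] add [qcs,ghz] -> 14 lines: jogee gnlhk amjsj vztt iey bdx usue uqkym qcs ghz xkql bea ptgw ebs
Hunk 3: at line 6 remove [usue] add [esx] -> 14 lines: jogee gnlhk amjsj vztt iey bdx esx uqkym qcs ghz xkql bea ptgw ebs
Hunk 4: at line 2 remove [vztt] add [tgozv,psntd] -> 15 lines: jogee gnlhk amjsj tgozv psntd iey bdx esx uqkym qcs ghz xkql bea ptgw ebs

Answer: jogee
gnlhk
amjsj
tgozv
psntd
iey
bdx
esx
uqkym
qcs
ghz
xkql
bea
ptgw
ebs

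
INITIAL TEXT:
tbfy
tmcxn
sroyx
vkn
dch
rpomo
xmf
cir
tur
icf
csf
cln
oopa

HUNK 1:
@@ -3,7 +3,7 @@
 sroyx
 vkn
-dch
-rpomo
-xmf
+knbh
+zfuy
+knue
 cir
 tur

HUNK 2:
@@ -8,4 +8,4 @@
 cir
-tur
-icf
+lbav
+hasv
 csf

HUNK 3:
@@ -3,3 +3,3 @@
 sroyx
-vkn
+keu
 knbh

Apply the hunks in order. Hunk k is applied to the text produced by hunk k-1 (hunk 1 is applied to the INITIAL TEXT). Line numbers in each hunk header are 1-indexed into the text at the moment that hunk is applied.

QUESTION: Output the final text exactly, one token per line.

Answer: tbfy
tmcxn
sroyx
keu
knbh
zfuy
knue
cir
lbav
hasv
csf
cln
oopa

Derivation:
Hunk 1: at line 3 remove [dch,rpomo,xmf] add [knbh,zfuy,knue] -> 13 lines: tbfy tmcxn sroyx vkn knbh zfuy knue cir tur icf csf cln oopa
Hunk 2: at line 8 remove [tur,icf] add [lbav,hasv] -> 13 lines: tbfy tmcxn sroyx vkn knbh zfuy knue cir lbav hasv csf cln oopa
Hunk 3: at line 3 remove [vkn] add [keu] -> 13 lines: tbfy tmcxn sroyx keu knbh zfuy knue cir lbav hasv csf cln oopa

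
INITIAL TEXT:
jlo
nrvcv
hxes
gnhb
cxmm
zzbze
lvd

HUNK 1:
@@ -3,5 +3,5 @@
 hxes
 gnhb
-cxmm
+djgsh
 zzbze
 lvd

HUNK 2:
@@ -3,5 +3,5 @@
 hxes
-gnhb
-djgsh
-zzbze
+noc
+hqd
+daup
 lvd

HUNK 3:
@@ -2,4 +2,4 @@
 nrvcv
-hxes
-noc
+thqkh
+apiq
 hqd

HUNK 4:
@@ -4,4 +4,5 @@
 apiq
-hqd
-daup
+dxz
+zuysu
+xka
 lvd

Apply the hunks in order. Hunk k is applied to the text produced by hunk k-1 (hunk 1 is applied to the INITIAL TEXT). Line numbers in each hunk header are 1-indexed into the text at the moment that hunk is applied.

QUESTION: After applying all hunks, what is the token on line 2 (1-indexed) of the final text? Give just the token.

Hunk 1: at line 3 remove [cxmm] add [djgsh] -> 7 lines: jlo nrvcv hxes gnhb djgsh zzbze lvd
Hunk 2: at line 3 remove [gnhb,djgsh,zzbze] add [noc,hqd,daup] -> 7 lines: jlo nrvcv hxes noc hqd daup lvd
Hunk 3: at line 2 remove [hxes,noc] add [thqkh,apiq] -> 7 lines: jlo nrvcv thqkh apiq hqd daup lvd
Hunk 4: at line 4 remove [hqd,daup] add [dxz,zuysu,xka] -> 8 lines: jlo nrvcv thqkh apiq dxz zuysu xka lvd
Final line 2: nrvcv

Answer: nrvcv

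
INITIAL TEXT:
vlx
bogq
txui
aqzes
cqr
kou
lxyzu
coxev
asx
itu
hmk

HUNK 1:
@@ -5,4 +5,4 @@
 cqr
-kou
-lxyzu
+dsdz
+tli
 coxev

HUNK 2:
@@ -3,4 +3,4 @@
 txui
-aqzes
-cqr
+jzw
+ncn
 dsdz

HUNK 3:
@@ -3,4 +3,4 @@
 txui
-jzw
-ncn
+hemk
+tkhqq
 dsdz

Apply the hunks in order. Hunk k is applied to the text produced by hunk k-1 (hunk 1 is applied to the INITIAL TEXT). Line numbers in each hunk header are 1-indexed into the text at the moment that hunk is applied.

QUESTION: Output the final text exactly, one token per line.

Hunk 1: at line 5 remove [kou,lxyzu] add [dsdz,tli] -> 11 lines: vlx bogq txui aqzes cqr dsdz tli coxev asx itu hmk
Hunk 2: at line 3 remove [aqzes,cqr] add [jzw,ncn] -> 11 lines: vlx bogq txui jzw ncn dsdz tli coxev asx itu hmk
Hunk 3: at line 3 remove [jzw,ncn] add [hemk,tkhqq] -> 11 lines: vlx bogq txui hemk tkhqq dsdz tli coxev asx itu hmk

Answer: vlx
bogq
txui
hemk
tkhqq
dsdz
tli
coxev
asx
itu
hmk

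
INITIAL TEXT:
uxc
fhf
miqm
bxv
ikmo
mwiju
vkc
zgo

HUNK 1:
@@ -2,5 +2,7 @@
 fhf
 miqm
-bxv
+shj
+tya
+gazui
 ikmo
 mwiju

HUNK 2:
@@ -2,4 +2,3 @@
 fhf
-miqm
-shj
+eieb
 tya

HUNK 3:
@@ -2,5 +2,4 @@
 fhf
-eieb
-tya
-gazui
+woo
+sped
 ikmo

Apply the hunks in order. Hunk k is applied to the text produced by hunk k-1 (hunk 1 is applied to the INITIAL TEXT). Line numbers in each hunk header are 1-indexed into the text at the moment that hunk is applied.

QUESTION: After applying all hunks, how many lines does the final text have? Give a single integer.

Hunk 1: at line 2 remove [bxv] add [shj,tya,gazui] -> 10 lines: uxc fhf miqm shj tya gazui ikmo mwiju vkc zgo
Hunk 2: at line 2 remove [miqm,shj] add [eieb] -> 9 lines: uxc fhf eieb tya gazui ikmo mwiju vkc zgo
Hunk 3: at line 2 remove [eieb,tya,gazui] add [woo,sped] -> 8 lines: uxc fhf woo sped ikmo mwiju vkc zgo
Final line count: 8

Answer: 8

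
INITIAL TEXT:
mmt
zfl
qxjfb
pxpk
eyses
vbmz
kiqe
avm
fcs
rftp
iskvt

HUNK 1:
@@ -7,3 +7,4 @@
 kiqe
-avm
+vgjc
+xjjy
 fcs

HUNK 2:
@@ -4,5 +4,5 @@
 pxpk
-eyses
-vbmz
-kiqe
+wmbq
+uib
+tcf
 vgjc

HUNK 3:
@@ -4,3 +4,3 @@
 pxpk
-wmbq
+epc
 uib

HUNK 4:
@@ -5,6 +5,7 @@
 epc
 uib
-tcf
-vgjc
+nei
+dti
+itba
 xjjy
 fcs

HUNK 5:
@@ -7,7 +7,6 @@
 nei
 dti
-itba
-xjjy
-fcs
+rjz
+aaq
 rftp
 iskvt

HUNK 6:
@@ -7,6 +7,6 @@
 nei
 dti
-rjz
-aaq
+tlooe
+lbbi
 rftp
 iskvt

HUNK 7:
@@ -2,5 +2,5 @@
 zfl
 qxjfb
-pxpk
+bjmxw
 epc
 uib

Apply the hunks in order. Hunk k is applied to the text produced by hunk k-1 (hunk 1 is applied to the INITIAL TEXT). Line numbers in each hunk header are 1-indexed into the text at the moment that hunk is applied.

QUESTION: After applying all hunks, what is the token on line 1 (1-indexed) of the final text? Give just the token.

Hunk 1: at line 7 remove [avm] add [vgjc,xjjy] -> 12 lines: mmt zfl qxjfb pxpk eyses vbmz kiqe vgjc xjjy fcs rftp iskvt
Hunk 2: at line 4 remove [eyses,vbmz,kiqe] add [wmbq,uib,tcf] -> 12 lines: mmt zfl qxjfb pxpk wmbq uib tcf vgjc xjjy fcs rftp iskvt
Hunk 3: at line 4 remove [wmbq] add [epc] -> 12 lines: mmt zfl qxjfb pxpk epc uib tcf vgjc xjjy fcs rftp iskvt
Hunk 4: at line 5 remove [tcf,vgjc] add [nei,dti,itba] -> 13 lines: mmt zfl qxjfb pxpk epc uib nei dti itba xjjy fcs rftp iskvt
Hunk 5: at line 7 remove [itba,xjjy,fcs] add [rjz,aaq] -> 12 lines: mmt zfl qxjfb pxpk epc uib nei dti rjz aaq rftp iskvt
Hunk 6: at line 7 remove [rjz,aaq] add [tlooe,lbbi] -> 12 lines: mmt zfl qxjfb pxpk epc uib nei dti tlooe lbbi rftp iskvt
Hunk 7: at line 2 remove [pxpk] add [bjmxw] -> 12 lines: mmt zfl qxjfb bjmxw epc uib nei dti tlooe lbbi rftp iskvt
Final line 1: mmt

Answer: mmt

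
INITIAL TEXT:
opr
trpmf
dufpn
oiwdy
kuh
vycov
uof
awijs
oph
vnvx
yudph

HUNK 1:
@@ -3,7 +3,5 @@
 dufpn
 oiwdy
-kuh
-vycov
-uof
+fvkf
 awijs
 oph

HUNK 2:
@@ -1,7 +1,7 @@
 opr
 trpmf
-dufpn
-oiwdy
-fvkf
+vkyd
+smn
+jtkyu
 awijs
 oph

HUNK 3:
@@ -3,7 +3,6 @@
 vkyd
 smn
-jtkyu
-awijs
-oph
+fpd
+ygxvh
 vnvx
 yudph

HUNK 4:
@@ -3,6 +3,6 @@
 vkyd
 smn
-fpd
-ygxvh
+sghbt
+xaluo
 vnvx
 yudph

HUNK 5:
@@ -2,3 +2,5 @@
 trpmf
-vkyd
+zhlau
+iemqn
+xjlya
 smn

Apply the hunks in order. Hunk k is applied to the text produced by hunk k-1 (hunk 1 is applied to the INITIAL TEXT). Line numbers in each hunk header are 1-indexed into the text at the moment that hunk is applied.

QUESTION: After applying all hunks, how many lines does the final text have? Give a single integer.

Answer: 10

Derivation:
Hunk 1: at line 3 remove [kuh,vycov,uof] add [fvkf] -> 9 lines: opr trpmf dufpn oiwdy fvkf awijs oph vnvx yudph
Hunk 2: at line 1 remove [dufpn,oiwdy,fvkf] add [vkyd,smn,jtkyu] -> 9 lines: opr trpmf vkyd smn jtkyu awijs oph vnvx yudph
Hunk 3: at line 3 remove [jtkyu,awijs,oph] add [fpd,ygxvh] -> 8 lines: opr trpmf vkyd smn fpd ygxvh vnvx yudph
Hunk 4: at line 3 remove [fpd,ygxvh] add [sghbt,xaluo] -> 8 lines: opr trpmf vkyd smn sghbt xaluo vnvx yudph
Hunk 5: at line 2 remove [vkyd] add [zhlau,iemqn,xjlya] -> 10 lines: opr trpmf zhlau iemqn xjlya smn sghbt xaluo vnvx yudph
Final line count: 10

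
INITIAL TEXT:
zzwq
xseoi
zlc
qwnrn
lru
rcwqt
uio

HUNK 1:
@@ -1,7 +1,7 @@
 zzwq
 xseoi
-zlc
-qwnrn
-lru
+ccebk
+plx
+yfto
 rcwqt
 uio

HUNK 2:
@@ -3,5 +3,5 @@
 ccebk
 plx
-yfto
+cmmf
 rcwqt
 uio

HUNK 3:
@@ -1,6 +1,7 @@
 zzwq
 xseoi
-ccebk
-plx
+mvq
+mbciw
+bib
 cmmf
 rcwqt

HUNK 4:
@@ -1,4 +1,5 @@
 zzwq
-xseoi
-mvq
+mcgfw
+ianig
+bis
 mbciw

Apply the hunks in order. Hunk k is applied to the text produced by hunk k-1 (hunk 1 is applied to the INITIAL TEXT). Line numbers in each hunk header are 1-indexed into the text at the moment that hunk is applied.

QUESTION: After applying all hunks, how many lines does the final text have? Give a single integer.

Answer: 9

Derivation:
Hunk 1: at line 1 remove [zlc,qwnrn,lru] add [ccebk,plx,yfto] -> 7 lines: zzwq xseoi ccebk plx yfto rcwqt uio
Hunk 2: at line 3 remove [yfto] add [cmmf] -> 7 lines: zzwq xseoi ccebk plx cmmf rcwqt uio
Hunk 3: at line 1 remove [ccebk,plx] add [mvq,mbciw,bib] -> 8 lines: zzwq xseoi mvq mbciw bib cmmf rcwqt uio
Hunk 4: at line 1 remove [xseoi,mvq] add [mcgfw,ianig,bis] -> 9 lines: zzwq mcgfw ianig bis mbciw bib cmmf rcwqt uio
Final line count: 9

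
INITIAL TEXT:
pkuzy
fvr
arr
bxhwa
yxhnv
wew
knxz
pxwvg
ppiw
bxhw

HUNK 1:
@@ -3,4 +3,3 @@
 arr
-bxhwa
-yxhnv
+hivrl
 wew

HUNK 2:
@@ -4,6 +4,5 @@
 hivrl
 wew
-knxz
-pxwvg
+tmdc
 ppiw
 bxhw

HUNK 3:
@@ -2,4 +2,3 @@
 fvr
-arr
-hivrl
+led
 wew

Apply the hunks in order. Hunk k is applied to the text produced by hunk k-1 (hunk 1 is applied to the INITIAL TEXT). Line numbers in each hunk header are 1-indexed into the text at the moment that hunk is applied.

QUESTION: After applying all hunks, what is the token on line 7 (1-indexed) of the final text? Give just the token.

Answer: bxhw

Derivation:
Hunk 1: at line 3 remove [bxhwa,yxhnv] add [hivrl] -> 9 lines: pkuzy fvr arr hivrl wew knxz pxwvg ppiw bxhw
Hunk 2: at line 4 remove [knxz,pxwvg] add [tmdc] -> 8 lines: pkuzy fvr arr hivrl wew tmdc ppiw bxhw
Hunk 3: at line 2 remove [arr,hivrl] add [led] -> 7 lines: pkuzy fvr led wew tmdc ppiw bxhw
Final line 7: bxhw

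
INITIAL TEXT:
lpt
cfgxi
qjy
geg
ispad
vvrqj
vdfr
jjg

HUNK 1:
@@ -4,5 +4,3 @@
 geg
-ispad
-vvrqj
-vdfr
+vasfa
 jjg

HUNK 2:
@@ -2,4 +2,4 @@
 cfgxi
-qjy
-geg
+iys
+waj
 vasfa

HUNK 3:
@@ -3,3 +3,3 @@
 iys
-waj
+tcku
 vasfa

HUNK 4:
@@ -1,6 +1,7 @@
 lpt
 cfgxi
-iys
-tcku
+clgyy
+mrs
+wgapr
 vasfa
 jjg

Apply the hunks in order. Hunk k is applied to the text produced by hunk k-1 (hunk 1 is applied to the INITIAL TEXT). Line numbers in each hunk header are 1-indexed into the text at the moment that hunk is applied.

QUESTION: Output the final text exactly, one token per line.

Answer: lpt
cfgxi
clgyy
mrs
wgapr
vasfa
jjg

Derivation:
Hunk 1: at line 4 remove [ispad,vvrqj,vdfr] add [vasfa] -> 6 lines: lpt cfgxi qjy geg vasfa jjg
Hunk 2: at line 2 remove [qjy,geg] add [iys,waj] -> 6 lines: lpt cfgxi iys waj vasfa jjg
Hunk 3: at line 3 remove [waj] add [tcku] -> 6 lines: lpt cfgxi iys tcku vasfa jjg
Hunk 4: at line 1 remove [iys,tcku] add [clgyy,mrs,wgapr] -> 7 lines: lpt cfgxi clgyy mrs wgapr vasfa jjg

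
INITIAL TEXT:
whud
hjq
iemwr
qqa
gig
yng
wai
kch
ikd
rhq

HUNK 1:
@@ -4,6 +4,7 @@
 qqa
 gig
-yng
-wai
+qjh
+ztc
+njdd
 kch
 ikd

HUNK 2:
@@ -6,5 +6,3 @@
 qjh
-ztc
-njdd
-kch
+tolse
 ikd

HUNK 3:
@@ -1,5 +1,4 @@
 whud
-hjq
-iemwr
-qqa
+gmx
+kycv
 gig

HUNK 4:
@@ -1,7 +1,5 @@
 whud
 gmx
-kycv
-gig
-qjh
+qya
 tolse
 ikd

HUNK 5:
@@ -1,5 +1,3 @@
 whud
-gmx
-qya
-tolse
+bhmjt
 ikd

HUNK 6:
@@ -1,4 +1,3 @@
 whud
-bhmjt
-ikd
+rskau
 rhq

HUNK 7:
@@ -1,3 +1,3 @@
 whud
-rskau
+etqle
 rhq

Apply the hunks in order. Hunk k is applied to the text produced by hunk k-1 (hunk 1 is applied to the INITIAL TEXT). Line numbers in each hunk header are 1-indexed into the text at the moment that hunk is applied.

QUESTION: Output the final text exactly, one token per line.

Answer: whud
etqle
rhq

Derivation:
Hunk 1: at line 4 remove [yng,wai] add [qjh,ztc,njdd] -> 11 lines: whud hjq iemwr qqa gig qjh ztc njdd kch ikd rhq
Hunk 2: at line 6 remove [ztc,njdd,kch] add [tolse] -> 9 lines: whud hjq iemwr qqa gig qjh tolse ikd rhq
Hunk 3: at line 1 remove [hjq,iemwr,qqa] add [gmx,kycv] -> 8 lines: whud gmx kycv gig qjh tolse ikd rhq
Hunk 4: at line 1 remove [kycv,gig,qjh] add [qya] -> 6 lines: whud gmx qya tolse ikd rhq
Hunk 5: at line 1 remove [gmx,qya,tolse] add [bhmjt] -> 4 lines: whud bhmjt ikd rhq
Hunk 6: at line 1 remove [bhmjt,ikd] add [rskau] -> 3 lines: whud rskau rhq
Hunk 7: at line 1 remove [rskau] add [etqle] -> 3 lines: whud etqle rhq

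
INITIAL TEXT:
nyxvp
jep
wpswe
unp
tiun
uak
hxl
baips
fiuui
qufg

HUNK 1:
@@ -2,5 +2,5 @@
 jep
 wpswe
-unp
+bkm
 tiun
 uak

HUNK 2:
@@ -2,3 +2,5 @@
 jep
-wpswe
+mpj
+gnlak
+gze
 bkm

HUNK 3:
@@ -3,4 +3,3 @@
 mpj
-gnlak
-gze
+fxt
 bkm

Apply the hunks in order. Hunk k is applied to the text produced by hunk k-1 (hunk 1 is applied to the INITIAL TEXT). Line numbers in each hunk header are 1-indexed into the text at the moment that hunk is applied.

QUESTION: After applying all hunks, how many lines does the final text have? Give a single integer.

Hunk 1: at line 2 remove [unp] add [bkm] -> 10 lines: nyxvp jep wpswe bkm tiun uak hxl baips fiuui qufg
Hunk 2: at line 2 remove [wpswe] add [mpj,gnlak,gze] -> 12 lines: nyxvp jep mpj gnlak gze bkm tiun uak hxl baips fiuui qufg
Hunk 3: at line 3 remove [gnlak,gze] add [fxt] -> 11 lines: nyxvp jep mpj fxt bkm tiun uak hxl baips fiuui qufg
Final line count: 11

Answer: 11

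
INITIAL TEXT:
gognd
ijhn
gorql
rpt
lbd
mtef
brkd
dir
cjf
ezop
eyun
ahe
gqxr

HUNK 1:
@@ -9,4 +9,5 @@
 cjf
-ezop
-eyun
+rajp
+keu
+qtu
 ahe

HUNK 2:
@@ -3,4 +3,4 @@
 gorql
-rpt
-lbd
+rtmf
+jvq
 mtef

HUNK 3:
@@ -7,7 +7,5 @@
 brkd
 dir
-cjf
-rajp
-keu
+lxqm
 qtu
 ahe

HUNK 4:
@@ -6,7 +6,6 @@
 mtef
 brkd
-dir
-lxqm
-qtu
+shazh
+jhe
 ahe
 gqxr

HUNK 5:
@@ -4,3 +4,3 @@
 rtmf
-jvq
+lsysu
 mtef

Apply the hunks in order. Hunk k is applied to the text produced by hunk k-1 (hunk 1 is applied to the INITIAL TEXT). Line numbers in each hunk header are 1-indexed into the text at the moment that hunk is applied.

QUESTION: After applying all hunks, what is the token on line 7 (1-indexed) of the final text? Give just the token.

Hunk 1: at line 9 remove [ezop,eyun] add [rajp,keu,qtu] -> 14 lines: gognd ijhn gorql rpt lbd mtef brkd dir cjf rajp keu qtu ahe gqxr
Hunk 2: at line 3 remove [rpt,lbd] add [rtmf,jvq] -> 14 lines: gognd ijhn gorql rtmf jvq mtef brkd dir cjf rajp keu qtu ahe gqxr
Hunk 3: at line 7 remove [cjf,rajp,keu] add [lxqm] -> 12 lines: gognd ijhn gorql rtmf jvq mtef brkd dir lxqm qtu ahe gqxr
Hunk 4: at line 6 remove [dir,lxqm,qtu] add [shazh,jhe] -> 11 lines: gognd ijhn gorql rtmf jvq mtef brkd shazh jhe ahe gqxr
Hunk 5: at line 4 remove [jvq] add [lsysu] -> 11 lines: gognd ijhn gorql rtmf lsysu mtef brkd shazh jhe ahe gqxr
Final line 7: brkd

Answer: brkd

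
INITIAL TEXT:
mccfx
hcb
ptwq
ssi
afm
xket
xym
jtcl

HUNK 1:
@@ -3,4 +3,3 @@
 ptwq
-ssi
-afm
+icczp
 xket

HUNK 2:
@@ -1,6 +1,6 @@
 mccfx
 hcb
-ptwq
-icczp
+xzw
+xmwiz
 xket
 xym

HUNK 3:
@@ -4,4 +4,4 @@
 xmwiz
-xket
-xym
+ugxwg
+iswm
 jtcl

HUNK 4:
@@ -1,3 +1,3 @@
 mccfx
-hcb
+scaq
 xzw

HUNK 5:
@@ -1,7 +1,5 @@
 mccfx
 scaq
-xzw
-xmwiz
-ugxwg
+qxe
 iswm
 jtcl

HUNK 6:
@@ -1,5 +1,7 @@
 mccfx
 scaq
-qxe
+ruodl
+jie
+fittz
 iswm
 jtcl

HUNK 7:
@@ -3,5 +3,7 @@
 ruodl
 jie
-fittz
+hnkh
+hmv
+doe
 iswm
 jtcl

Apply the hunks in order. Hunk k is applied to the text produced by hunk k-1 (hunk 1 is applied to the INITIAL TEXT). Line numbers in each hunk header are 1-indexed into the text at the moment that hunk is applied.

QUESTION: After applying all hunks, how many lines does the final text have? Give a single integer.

Hunk 1: at line 3 remove [ssi,afm] add [icczp] -> 7 lines: mccfx hcb ptwq icczp xket xym jtcl
Hunk 2: at line 1 remove [ptwq,icczp] add [xzw,xmwiz] -> 7 lines: mccfx hcb xzw xmwiz xket xym jtcl
Hunk 3: at line 4 remove [xket,xym] add [ugxwg,iswm] -> 7 lines: mccfx hcb xzw xmwiz ugxwg iswm jtcl
Hunk 4: at line 1 remove [hcb] add [scaq] -> 7 lines: mccfx scaq xzw xmwiz ugxwg iswm jtcl
Hunk 5: at line 1 remove [xzw,xmwiz,ugxwg] add [qxe] -> 5 lines: mccfx scaq qxe iswm jtcl
Hunk 6: at line 1 remove [qxe] add [ruodl,jie,fittz] -> 7 lines: mccfx scaq ruodl jie fittz iswm jtcl
Hunk 7: at line 3 remove [fittz] add [hnkh,hmv,doe] -> 9 lines: mccfx scaq ruodl jie hnkh hmv doe iswm jtcl
Final line count: 9

Answer: 9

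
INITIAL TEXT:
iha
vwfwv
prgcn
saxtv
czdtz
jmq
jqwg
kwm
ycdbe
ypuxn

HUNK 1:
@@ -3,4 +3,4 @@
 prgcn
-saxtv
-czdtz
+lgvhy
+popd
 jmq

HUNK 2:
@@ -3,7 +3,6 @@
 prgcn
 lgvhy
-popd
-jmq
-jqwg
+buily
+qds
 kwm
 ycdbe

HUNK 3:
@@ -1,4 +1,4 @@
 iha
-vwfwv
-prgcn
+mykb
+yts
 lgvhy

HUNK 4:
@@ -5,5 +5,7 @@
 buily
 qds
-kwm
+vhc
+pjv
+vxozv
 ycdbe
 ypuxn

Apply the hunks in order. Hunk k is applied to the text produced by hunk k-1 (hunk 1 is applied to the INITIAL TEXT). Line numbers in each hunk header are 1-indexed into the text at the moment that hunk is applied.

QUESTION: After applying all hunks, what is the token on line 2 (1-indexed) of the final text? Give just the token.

Hunk 1: at line 3 remove [saxtv,czdtz] add [lgvhy,popd] -> 10 lines: iha vwfwv prgcn lgvhy popd jmq jqwg kwm ycdbe ypuxn
Hunk 2: at line 3 remove [popd,jmq,jqwg] add [buily,qds] -> 9 lines: iha vwfwv prgcn lgvhy buily qds kwm ycdbe ypuxn
Hunk 3: at line 1 remove [vwfwv,prgcn] add [mykb,yts] -> 9 lines: iha mykb yts lgvhy buily qds kwm ycdbe ypuxn
Hunk 4: at line 5 remove [kwm] add [vhc,pjv,vxozv] -> 11 lines: iha mykb yts lgvhy buily qds vhc pjv vxozv ycdbe ypuxn
Final line 2: mykb

Answer: mykb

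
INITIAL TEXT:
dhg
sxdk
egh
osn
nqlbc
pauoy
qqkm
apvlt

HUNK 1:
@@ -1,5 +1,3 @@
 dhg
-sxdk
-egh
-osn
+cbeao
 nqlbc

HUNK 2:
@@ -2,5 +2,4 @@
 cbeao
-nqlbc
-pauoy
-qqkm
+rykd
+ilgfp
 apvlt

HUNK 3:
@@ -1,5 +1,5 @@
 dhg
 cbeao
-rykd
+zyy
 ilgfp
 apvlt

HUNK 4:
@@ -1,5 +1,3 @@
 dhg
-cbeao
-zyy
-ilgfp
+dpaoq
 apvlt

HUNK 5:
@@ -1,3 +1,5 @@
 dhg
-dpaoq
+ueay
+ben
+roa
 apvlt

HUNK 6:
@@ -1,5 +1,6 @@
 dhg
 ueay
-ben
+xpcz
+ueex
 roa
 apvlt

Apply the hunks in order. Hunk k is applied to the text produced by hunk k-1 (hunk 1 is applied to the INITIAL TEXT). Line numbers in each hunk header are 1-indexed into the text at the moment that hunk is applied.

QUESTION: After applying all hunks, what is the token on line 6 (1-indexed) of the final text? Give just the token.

Hunk 1: at line 1 remove [sxdk,egh,osn] add [cbeao] -> 6 lines: dhg cbeao nqlbc pauoy qqkm apvlt
Hunk 2: at line 2 remove [nqlbc,pauoy,qqkm] add [rykd,ilgfp] -> 5 lines: dhg cbeao rykd ilgfp apvlt
Hunk 3: at line 1 remove [rykd] add [zyy] -> 5 lines: dhg cbeao zyy ilgfp apvlt
Hunk 4: at line 1 remove [cbeao,zyy,ilgfp] add [dpaoq] -> 3 lines: dhg dpaoq apvlt
Hunk 5: at line 1 remove [dpaoq] add [ueay,ben,roa] -> 5 lines: dhg ueay ben roa apvlt
Hunk 6: at line 1 remove [ben] add [xpcz,ueex] -> 6 lines: dhg ueay xpcz ueex roa apvlt
Final line 6: apvlt

Answer: apvlt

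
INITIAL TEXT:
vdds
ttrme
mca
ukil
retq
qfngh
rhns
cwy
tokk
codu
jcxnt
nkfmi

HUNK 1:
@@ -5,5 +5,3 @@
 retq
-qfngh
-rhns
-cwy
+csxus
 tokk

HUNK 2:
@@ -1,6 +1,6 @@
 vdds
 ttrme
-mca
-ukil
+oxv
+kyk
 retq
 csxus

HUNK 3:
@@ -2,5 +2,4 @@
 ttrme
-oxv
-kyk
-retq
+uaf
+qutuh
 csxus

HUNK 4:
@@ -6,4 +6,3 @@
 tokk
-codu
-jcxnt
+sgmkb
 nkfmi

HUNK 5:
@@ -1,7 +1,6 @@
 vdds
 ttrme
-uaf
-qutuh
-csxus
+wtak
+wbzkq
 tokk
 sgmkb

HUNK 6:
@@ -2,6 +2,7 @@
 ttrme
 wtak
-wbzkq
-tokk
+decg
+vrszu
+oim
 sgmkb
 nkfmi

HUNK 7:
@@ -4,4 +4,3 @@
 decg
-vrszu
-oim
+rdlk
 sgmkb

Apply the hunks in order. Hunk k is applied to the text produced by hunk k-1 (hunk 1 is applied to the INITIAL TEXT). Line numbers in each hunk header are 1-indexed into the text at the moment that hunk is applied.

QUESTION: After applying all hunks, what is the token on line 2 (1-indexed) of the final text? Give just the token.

Hunk 1: at line 5 remove [qfngh,rhns,cwy] add [csxus] -> 10 lines: vdds ttrme mca ukil retq csxus tokk codu jcxnt nkfmi
Hunk 2: at line 1 remove [mca,ukil] add [oxv,kyk] -> 10 lines: vdds ttrme oxv kyk retq csxus tokk codu jcxnt nkfmi
Hunk 3: at line 2 remove [oxv,kyk,retq] add [uaf,qutuh] -> 9 lines: vdds ttrme uaf qutuh csxus tokk codu jcxnt nkfmi
Hunk 4: at line 6 remove [codu,jcxnt] add [sgmkb] -> 8 lines: vdds ttrme uaf qutuh csxus tokk sgmkb nkfmi
Hunk 5: at line 1 remove [uaf,qutuh,csxus] add [wtak,wbzkq] -> 7 lines: vdds ttrme wtak wbzkq tokk sgmkb nkfmi
Hunk 6: at line 2 remove [wbzkq,tokk] add [decg,vrszu,oim] -> 8 lines: vdds ttrme wtak decg vrszu oim sgmkb nkfmi
Hunk 7: at line 4 remove [vrszu,oim] add [rdlk] -> 7 lines: vdds ttrme wtak decg rdlk sgmkb nkfmi
Final line 2: ttrme

Answer: ttrme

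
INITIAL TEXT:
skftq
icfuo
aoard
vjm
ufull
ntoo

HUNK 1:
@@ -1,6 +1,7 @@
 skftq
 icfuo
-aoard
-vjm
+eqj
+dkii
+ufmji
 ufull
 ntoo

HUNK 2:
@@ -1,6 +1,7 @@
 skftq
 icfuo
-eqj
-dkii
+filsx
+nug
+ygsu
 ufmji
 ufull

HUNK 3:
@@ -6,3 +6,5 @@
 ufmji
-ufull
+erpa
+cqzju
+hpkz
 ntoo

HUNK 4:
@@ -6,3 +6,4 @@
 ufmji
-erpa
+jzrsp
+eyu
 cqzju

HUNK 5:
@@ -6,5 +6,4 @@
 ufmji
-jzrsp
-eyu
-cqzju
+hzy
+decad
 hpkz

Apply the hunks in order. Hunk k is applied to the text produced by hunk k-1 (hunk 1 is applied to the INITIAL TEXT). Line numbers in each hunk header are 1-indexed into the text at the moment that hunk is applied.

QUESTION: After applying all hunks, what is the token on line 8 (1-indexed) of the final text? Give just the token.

Answer: decad

Derivation:
Hunk 1: at line 1 remove [aoard,vjm] add [eqj,dkii,ufmji] -> 7 lines: skftq icfuo eqj dkii ufmji ufull ntoo
Hunk 2: at line 1 remove [eqj,dkii] add [filsx,nug,ygsu] -> 8 lines: skftq icfuo filsx nug ygsu ufmji ufull ntoo
Hunk 3: at line 6 remove [ufull] add [erpa,cqzju,hpkz] -> 10 lines: skftq icfuo filsx nug ygsu ufmji erpa cqzju hpkz ntoo
Hunk 4: at line 6 remove [erpa] add [jzrsp,eyu] -> 11 lines: skftq icfuo filsx nug ygsu ufmji jzrsp eyu cqzju hpkz ntoo
Hunk 5: at line 6 remove [jzrsp,eyu,cqzju] add [hzy,decad] -> 10 lines: skftq icfuo filsx nug ygsu ufmji hzy decad hpkz ntoo
Final line 8: decad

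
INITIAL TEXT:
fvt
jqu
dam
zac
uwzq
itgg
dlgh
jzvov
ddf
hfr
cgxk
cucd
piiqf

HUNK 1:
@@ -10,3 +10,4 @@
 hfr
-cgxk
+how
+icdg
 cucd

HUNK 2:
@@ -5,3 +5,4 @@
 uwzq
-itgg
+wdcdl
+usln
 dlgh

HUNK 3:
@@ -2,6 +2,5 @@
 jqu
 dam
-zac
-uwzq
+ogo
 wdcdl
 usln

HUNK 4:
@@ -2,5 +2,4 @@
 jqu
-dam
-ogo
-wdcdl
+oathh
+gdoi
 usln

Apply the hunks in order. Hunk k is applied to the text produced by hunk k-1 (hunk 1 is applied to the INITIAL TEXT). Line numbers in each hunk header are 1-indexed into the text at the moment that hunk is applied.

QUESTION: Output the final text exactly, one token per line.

Hunk 1: at line 10 remove [cgxk] add [how,icdg] -> 14 lines: fvt jqu dam zac uwzq itgg dlgh jzvov ddf hfr how icdg cucd piiqf
Hunk 2: at line 5 remove [itgg] add [wdcdl,usln] -> 15 lines: fvt jqu dam zac uwzq wdcdl usln dlgh jzvov ddf hfr how icdg cucd piiqf
Hunk 3: at line 2 remove [zac,uwzq] add [ogo] -> 14 lines: fvt jqu dam ogo wdcdl usln dlgh jzvov ddf hfr how icdg cucd piiqf
Hunk 4: at line 2 remove [dam,ogo,wdcdl] add [oathh,gdoi] -> 13 lines: fvt jqu oathh gdoi usln dlgh jzvov ddf hfr how icdg cucd piiqf

Answer: fvt
jqu
oathh
gdoi
usln
dlgh
jzvov
ddf
hfr
how
icdg
cucd
piiqf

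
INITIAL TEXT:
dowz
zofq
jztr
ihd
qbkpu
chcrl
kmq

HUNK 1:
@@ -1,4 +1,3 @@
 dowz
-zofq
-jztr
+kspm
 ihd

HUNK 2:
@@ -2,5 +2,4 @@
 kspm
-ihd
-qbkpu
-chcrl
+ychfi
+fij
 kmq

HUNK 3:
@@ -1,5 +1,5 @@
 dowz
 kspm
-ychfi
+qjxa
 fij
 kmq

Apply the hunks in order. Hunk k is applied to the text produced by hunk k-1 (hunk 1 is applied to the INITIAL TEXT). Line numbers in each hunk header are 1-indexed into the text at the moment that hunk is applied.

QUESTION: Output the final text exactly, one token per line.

Answer: dowz
kspm
qjxa
fij
kmq

Derivation:
Hunk 1: at line 1 remove [zofq,jztr] add [kspm] -> 6 lines: dowz kspm ihd qbkpu chcrl kmq
Hunk 2: at line 2 remove [ihd,qbkpu,chcrl] add [ychfi,fij] -> 5 lines: dowz kspm ychfi fij kmq
Hunk 3: at line 1 remove [ychfi] add [qjxa] -> 5 lines: dowz kspm qjxa fij kmq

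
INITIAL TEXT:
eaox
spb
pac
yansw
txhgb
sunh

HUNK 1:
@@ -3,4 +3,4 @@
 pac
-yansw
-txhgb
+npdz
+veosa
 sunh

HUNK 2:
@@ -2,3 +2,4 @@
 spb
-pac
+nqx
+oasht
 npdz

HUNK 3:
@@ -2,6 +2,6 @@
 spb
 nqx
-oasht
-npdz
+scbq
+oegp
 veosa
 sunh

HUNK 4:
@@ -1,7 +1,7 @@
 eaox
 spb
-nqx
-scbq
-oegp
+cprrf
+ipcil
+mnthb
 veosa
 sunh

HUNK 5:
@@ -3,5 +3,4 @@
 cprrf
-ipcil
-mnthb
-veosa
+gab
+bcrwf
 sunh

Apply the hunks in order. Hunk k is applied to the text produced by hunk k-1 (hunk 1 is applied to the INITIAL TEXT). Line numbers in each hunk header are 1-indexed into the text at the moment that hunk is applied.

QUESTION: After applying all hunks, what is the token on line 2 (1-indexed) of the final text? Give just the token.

Answer: spb

Derivation:
Hunk 1: at line 3 remove [yansw,txhgb] add [npdz,veosa] -> 6 lines: eaox spb pac npdz veosa sunh
Hunk 2: at line 2 remove [pac] add [nqx,oasht] -> 7 lines: eaox spb nqx oasht npdz veosa sunh
Hunk 3: at line 2 remove [oasht,npdz] add [scbq,oegp] -> 7 lines: eaox spb nqx scbq oegp veosa sunh
Hunk 4: at line 1 remove [nqx,scbq,oegp] add [cprrf,ipcil,mnthb] -> 7 lines: eaox spb cprrf ipcil mnthb veosa sunh
Hunk 5: at line 3 remove [ipcil,mnthb,veosa] add [gab,bcrwf] -> 6 lines: eaox spb cprrf gab bcrwf sunh
Final line 2: spb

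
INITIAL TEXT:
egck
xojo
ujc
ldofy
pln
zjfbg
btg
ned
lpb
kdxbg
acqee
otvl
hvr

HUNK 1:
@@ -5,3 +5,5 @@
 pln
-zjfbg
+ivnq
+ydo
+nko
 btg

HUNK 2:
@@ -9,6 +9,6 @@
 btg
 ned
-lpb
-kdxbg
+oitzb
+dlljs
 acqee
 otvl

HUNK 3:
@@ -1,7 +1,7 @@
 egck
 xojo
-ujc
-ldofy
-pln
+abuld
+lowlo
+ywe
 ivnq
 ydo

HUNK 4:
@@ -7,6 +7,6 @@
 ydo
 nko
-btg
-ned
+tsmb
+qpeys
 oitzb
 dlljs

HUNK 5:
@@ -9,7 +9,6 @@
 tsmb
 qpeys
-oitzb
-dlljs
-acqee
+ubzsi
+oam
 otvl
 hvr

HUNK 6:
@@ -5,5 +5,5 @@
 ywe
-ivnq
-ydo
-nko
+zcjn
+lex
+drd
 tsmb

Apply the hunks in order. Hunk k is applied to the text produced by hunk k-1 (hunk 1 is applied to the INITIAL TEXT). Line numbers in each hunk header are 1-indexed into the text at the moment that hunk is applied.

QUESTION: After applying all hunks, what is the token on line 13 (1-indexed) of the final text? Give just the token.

Hunk 1: at line 5 remove [zjfbg] add [ivnq,ydo,nko] -> 15 lines: egck xojo ujc ldofy pln ivnq ydo nko btg ned lpb kdxbg acqee otvl hvr
Hunk 2: at line 9 remove [lpb,kdxbg] add [oitzb,dlljs] -> 15 lines: egck xojo ujc ldofy pln ivnq ydo nko btg ned oitzb dlljs acqee otvl hvr
Hunk 3: at line 1 remove [ujc,ldofy,pln] add [abuld,lowlo,ywe] -> 15 lines: egck xojo abuld lowlo ywe ivnq ydo nko btg ned oitzb dlljs acqee otvl hvr
Hunk 4: at line 7 remove [btg,ned] add [tsmb,qpeys] -> 15 lines: egck xojo abuld lowlo ywe ivnq ydo nko tsmb qpeys oitzb dlljs acqee otvl hvr
Hunk 5: at line 9 remove [oitzb,dlljs,acqee] add [ubzsi,oam] -> 14 lines: egck xojo abuld lowlo ywe ivnq ydo nko tsmb qpeys ubzsi oam otvl hvr
Hunk 6: at line 5 remove [ivnq,ydo,nko] add [zcjn,lex,drd] -> 14 lines: egck xojo abuld lowlo ywe zcjn lex drd tsmb qpeys ubzsi oam otvl hvr
Final line 13: otvl

Answer: otvl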